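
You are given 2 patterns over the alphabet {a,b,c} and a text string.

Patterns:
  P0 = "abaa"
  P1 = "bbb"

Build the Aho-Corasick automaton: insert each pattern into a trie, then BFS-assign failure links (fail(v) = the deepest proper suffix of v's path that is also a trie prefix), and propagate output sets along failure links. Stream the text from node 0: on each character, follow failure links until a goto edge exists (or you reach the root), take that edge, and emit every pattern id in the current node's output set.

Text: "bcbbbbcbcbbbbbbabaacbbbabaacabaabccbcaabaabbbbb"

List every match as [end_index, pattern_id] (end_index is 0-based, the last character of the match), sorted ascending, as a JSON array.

Build automaton:
Trie (insert patterns):
  0='ε' goto a→1 b→5
  1='a' goto b→2
  2='ab' goto a→3
  3='aba' goto a→4
  4='abaa' goto ·  [P0 ends]
  5='b' goto b→6
  6='bb' goto b→7
  7='bbb' goto ·  [P1 ends]

BFS fail/out derivation:
  n1('a'): parent n0 fail=0; on 'a' 0 → fail=0;  out ∅∪∅=∅
  n5('b'): parent n0 fail=0; on 'b' 0 → fail=0;  out ∅∪∅=∅
  n2('ab'): parent n1 fail=0; on 'b' 0 → fail=5;  out ∅∪∅=∅
  n6('bb'): parent n5 fail=0; on 'b' 0 → fail=5;  out ∅∪∅=∅
  n3('aba'): parent n2 fail=5; on 'a' 5→0 → fail=1;  out ∅∪∅=∅
  n7('bbb'): parent n6 fail=5; on 'b' 5 → fail=6;  out {1}∪∅={1}
  n4('abaa'): parent n3 fail=1; on 'a' 1→0 → fail=1;  out {0}∪∅={0}

Text stream:
pos 0 'b': at 5
pos 1 'c': at 0 ·f
pos 2 'b': at 5
pos 3 'b': at 6
pos 4 'b': at 7  → match P1@[2:4]
pos 5 'b': at 7 ·f  → match P1@[3:5]
pos 6 'c': at 0 ·f
pos 7 'b': at 5
pos 8 'c': at 0 ·f
pos 9 'b': at 5
pos 10 'b': at 6
pos 11 'b': at 7  → match P1@[9:11]
pos 12 'b': at 7 ·f  → match P1@[10:12]
pos 13 'b': at 7 ·f  → match P1@[11:13]
pos 14 'b': at 7 ·f  → match P1@[12:14]
pos 15 'a': at 1 ·f
pos 16 'b': at 2
pos 17 'a': at 3
pos 18 'a': at 4  → match P0@[15:18]
pos 19 'c': at 0 ·f
pos 20 'b': at 5
pos 21 'b': at 6
pos 22 'b': at 7  → match P1@[20:22]
pos 23 'a': at 1 ·f
pos 24 'b': at 2
pos 25 'a': at 3
pos 26 'a': at 4  → match P0@[23:26]
pos 27 'c': at 0 ·f
pos 28 'a': at 1
pos 29 'b': at 2
pos 30 'a': at 3
pos 31 'a': at 4  → match P0@[28:31]
pos 32 'b': at 2 ·f
pos 33 'c': at 0 ·f
pos 34 'c': at 0
pos 35 'b': at 5
pos 36 'c': at 0 ·f
pos 37 'a': at 1
pos 38 'a': at 1 ·f
pos 39 'b': at 2
pos 40 'a': at 3
pos 41 'a': at 4  → match P0@[38:41]
pos 42 'b': at 2 ·f
pos 43 'b': at 6 ·f
pos 44 'b': at 7  → match P1@[42:44]
pos 45 'b': at 7 ·f  → match P1@[43:45]
pos 46 'b': at 7 ·f  → match P1@[44:46]

Matches: [[4,1],[5,1],[11,1],[12,1],[13,1],[14,1],[18,0],[22,1],[26,0],[31,0],[41,0],[44,1],[45,1],[46,1]]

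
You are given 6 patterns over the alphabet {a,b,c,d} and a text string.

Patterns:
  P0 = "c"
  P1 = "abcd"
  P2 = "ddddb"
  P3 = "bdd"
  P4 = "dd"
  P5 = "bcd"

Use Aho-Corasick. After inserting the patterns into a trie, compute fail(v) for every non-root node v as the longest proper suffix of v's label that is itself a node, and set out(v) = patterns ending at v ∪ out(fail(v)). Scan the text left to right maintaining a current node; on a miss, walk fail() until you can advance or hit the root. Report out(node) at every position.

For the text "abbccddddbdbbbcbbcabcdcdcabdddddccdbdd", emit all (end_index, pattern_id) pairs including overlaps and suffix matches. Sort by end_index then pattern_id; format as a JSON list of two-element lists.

Build:
Trie nodes:
  0='ε' goto a→2 b→11 c→1 d→6
  1='c' goto ·  [P0 ends]
  2='a' goto b→3
  3='ab' goto c→4
  4='abc' goto d→5
  5='abcd' goto ·  [P1 ends]
  6='d' goto d→7
  7='dd' goto d→8  [P4 ends]
  8='ddd' goto d→9
  9='dddd' goto b→10
  10='ddddb' goto ·  [P2 ends]
  11='b' goto c→14 d→12
  12='bd' goto d→13
  13='bdd' goto ·  [P3 ends]
  14='bc' goto d→15
  15='bcd' goto ·  [P5 ends]

Failure links (BFS by depth):
  fail(1) 'c': from fail(0)=0 chase 'c': 0 ⇒ 0;  out={0}∪out(0)={0}
  fail(2) 'a': from fail(0)=0 chase 'a': 0 ⇒ 0;  out=∅∪out(0)=∅
  fail(6) 'd': from fail(0)=0 chase 'd': 0 ⇒ 0;  out=∅∪out(0)=∅
  fail(11) 'b': from fail(0)=0 chase 'b': 0 ⇒ 0;  out=∅∪out(0)=∅
  fail(3) 'ab': from fail(2)=0 chase 'b': 0 ⇒ 11;  out=∅∪out(11)=∅
  fail(7) 'dd': from fail(6)=0 chase 'd': 0 ⇒ 6;  out={4}∪out(6)={4}
  fail(12) 'bd': from fail(11)=0 chase 'd': 0 ⇒ 6;  out=∅∪out(6)=∅
  fail(14) 'bc': from fail(11)=0 chase 'c': 0 ⇒ 1;  out=∅∪out(1)={0}
  fail(4) 'abc': from fail(3)=11 chase 'c': 11 ⇒ 14;  out=∅∪out(14)={0}
  fail(8) 'ddd': from fail(7)=6 chase 'd': 6 ⇒ 7;  out=∅∪out(7)={4}
  fail(13) 'bdd': from fail(12)=6 chase 'd': 6 ⇒ 7;  out={3}∪out(7)={3,4}
  fail(15) 'bcd': from fail(14)=1 chase 'd': 1→0 ⇒ 6;  out={5}∪out(6)={5}
  fail(5) 'abcd': from fail(4)=14 chase 'd': 14 ⇒ 15;  out={1}∪out(15)={1,5}
  fail(9) 'dddd': from fail(8)=7 chase 'd': 7 ⇒ 8;  out=∅∪out(8)={4}
  fail(10) 'ddddb': from fail(9)=8 chase 'b': 8→7→6→0 ⇒ 11;  out={2}∪out(11)={2}

Text stream:
[0] read 'a'  n0⇒n2
[1] read 'b'  n2⇒n3
[2] read 'b'  n3⇒n11 (fail-walked)
[3] read 'c'  n11⇒n14  → match P0@[3:3]
[4] read 'c'  n14⇒n1 (fail-walked)  → match P0@[4:4]
[5] read 'd'  n1⇒n6 (fail-walked)
[6] read 'd'  n6⇒n7  → match P4@[5:6]
[7] read 'd'  n7⇒n8  → match P4@[6:7]
[8] read 'd'  n8⇒n9  → match P4@[7:8]
[9] read 'b'  n9⇒n10  → match P2@[5:9]
[10] read 'd'  n10⇒n12 (fail-walked)
[11] read 'b'  n12⇒n11 (fail-walked)
[12] read 'b'  n11⇒n11 (fail-walked)
[13] read 'b'  n11⇒n11 (fail-walked)
[14] read 'c'  n11⇒n14  → match P0@[14:14]
[15] read 'b'  n14⇒n11 (fail-walked)
[16] read 'b'  n11⇒n11 (fail-walked)
[17] read 'c'  n11⇒n14  → match P0@[17:17]
[18] read 'a'  n14⇒n2 (fail-walked)
[19] read 'b'  n2⇒n3
[20] read 'c'  n3⇒n4  → match P0@[20:20]
[21] read 'd'  n4⇒n5  → match P1@[18:21],P5@[19:21]
[22] read 'c'  n5⇒n1 (fail-walked)  → match P0@[22:22]
[23] read 'd'  n1⇒n6 (fail-walked)
[24] read 'c'  n6⇒n1 (fail-walked)  → match P0@[24:24]
[25] read 'a'  n1⇒n2 (fail-walked)
[26] read 'b'  n2⇒n3
[27] read 'd'  n3⇒n12 (fail-walked)
[28] read 'd'  n12⇒n13  → match P3@[26:28],P4@[27:28]
[29] read 'd'  n13⇒n8 (fail-walked)  → match P4@[28:29]
[30] read 'd'  n8⇒n9  → match P4@[29:30]
[31] read 'd'  n9⇒n9 (fail-walked)  → match P4@[30:31]
[32] read 'c'  n9⇒n1 (fail-walked)  → match P0@[32:32]
[33] read 'c'  n1⇒n1 (fail-walked)  → match P0@[33:33]
[34] read 'd'  n1⇒n6 (fail-walked)
[35] read 'b'  n6⇒n11 (fail-walked)
[36] read 'd'  n11⇒n12
[37] read 'd'  n12⇒n13  → match P3@[35:37],P4@[36:37]

All matches (sorted): [[3,0],[4,0],[6,4],[7,4],[8,4],[9,2],[14,0],[17,0],[20,0],[21,1],[21,5],[22,0],[24,0],[28,3],[28,4],[29,4],[30,4],[31,4],[32,0],[33,0],[37,3],[37,4]]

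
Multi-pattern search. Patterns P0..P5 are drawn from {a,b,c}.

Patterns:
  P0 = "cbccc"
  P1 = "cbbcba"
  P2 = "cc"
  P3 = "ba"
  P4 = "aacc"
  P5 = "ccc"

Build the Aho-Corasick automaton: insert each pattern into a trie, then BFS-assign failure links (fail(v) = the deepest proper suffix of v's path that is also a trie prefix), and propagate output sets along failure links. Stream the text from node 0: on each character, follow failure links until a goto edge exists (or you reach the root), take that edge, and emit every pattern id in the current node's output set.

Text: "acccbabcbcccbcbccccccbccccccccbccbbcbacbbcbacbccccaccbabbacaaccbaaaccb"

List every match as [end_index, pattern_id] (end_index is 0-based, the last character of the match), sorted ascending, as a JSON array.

Construct AC machine:
Trie (insert patterns):
  n0 'ε': a→13 b→11 c→1
  n1 'c': b→2 c→10
  n2 'cb': b→6 c→3
  n3 'cbc': c→4
  n4 'cbcc': c→5
  n5 'cbccc': ·  [P0 ends]
  n6 'cbb': c→7
  n7 'cbbc': b→8
  n8 'cbbcb': a→9
  n9 'cbbcba': ·  [P1 ends]
  n10 'cc': c→17  [P2 ends]
  n11 'b': a→12
  n12 'ba': ·  [P3 ends]
  n13 'a': a→14
  n14 'aa': c→15
  n15 'aac': c→16
  n16 'aacc': ·  [P4 ends]
  n17 'ccc': ·  [P5 ends]

BFS fail/out derivation:
  n1('c'): parent n0 fail=0; on 'c' 0 → fail=0;  out ∅∪∅=∅
  n11('b'): parent n0 fail=0; on 'b' 0 → fail=0;  out ∅∪∅=∅
  n13('a'): parent n0 fail=0; on 'a' 0 → fail=0;  out ∅∪∅=∅
  n2('cb'): parent n1 fail=0; on 'b' 0 → fail=11;  out ∅∪∅=∅
  n10('cc'): parent n1 fail=0; on 'c' 0 → fail=1;  out {2}∪∅={2}
  n12('ba'): parent n11 fail=0; on 'a' 0 → fail=13;  out {3}∪∅={3}
  n14('aa'): parent n13 fail=0; on 'a' 0 → fail=13;  out ∅∪∅=∅
  n3('cbc'): parent n2 fail=11; on 'c' 11→0 → fail=1;  out ∅∪∅=∅
  n6('cbb'): parent n2 fail=11; on 'b' 11→0 → fail=11;  out ∅∪∅=∅
  n15('aac'): parent n14 fail=13; on 'c' 13→0 → fail=1;  out ∅∪∅=∅
  n17('ccc'): parent n10 fail=1; on 'c' 1 → fail=10;  out {5}∪{2}={2,5}
  n4('cbcc'): parent n3 fail=1; on 'c' 1 → fail=10;  out ∅∪{2}={2}
  n7('cbbc'): parent n6 fail=11; on 'c' 11→0 → fail=1;  out ∅∪∅=∅
  n16('aacc'): parent n15 fail=1; on 'c' 1 → fail=10;  out {4}∪{2}={2,4}
  n5('cbccc'): parent n4 fail=10; on 'c' 10 → fail=17;  out {0}∪{2,5}={0,2,5}
  n8('cbbcb'): parent n7 fail=1; on 'b' 1 → fail=2;  out ∅∪∅=∅
  n9('cbbcba'): parent n8 fail=2; on 'a' 2→11 → fail=12;  out {1}∪{3}={1,3}

Scan:
i=0 'a': node 0→13
i=1 'c': node 13→1 (fail-walked)
i=2 'c': node 1→10  ** P2@[1:2]
i=3 'c': node 10→17  ** P2@[2:3],P5@[1:3]
i=4 'b': node 17→2 (fail-walked)
i=5 'a': node 2→12 (fail-walked)  ** P3@[4:5]
i=6 'b': node 12→11 (fail-walked)
i=7 'c': node 11→1 (fail-walked)
i=8 'b': node 1→2
i=9 'c': node 2→3
i=10 'c': node 3→4  ** P2@[9:10]
i=11 'c': node 4→5  ** P0@[7:11],P2@[10:11],P5@[9:11]
i=12 'b': node 5→2 (fail-walked)
i=13 'c': node 2→3
i=14 'b': node 3→2 (fail-walked)
i=15 'c': node 2→3
i=16 'c': node 3→4  ** P2@[15:16]
i=17 'c': node 4→5  ** P0@[13:17],P2@[16:17],P5@[15:17]
i=18 'c': node 5→17 (fail-walked)  ** P2@[17:18],P5@[16:18]
i=19 'c': node 17→17 (fail-walked)  ** P2@[18:19],P5@[17:19]
i=20 'c': node 17→17 (fail-walked)  ** P2@[19:20],P5@[18:20]
i=21 'b': node 17→2 (fail-walked)
i=22 'c': node 2→3
i=23 'c': node 3→4  ** P2@[22:23]
i=24 'c': node 4→5  ** P0@[20:24],P2@[23:24],P5@[22:24]
i=25 'c': node 5→17 (fail-walked)  ** P2@[24:25],P5@[23:25]
i=26 'c': node 17→17 (fail-walked)  ** P2@[25:26],P5@[24:26]
i=27 'c': node 17→17 (fail-walked)  ** P2@[26:27],P5@[25:27]
i=28 'c': node 17→17 (fail-walked)  ** P2@[27:28],P5@[26:28]
i=29 'c': node 17→17 (fail-walked)  ** P2@[28:29],P5@[27:29]
i=30 'b': node 17→2 (fail-walked)
i=31 'c': node 2→3
i=32 'c': node 3→4  ** P2@[31:32]
i=33 'b': node 4→2 (fail-walked)
i=34 'b': node 2→6
i=35 'c': node 6→7
i=36 'b': node 7→8
i=37 'a': node 8→9  ** P1@[32:37],P3@[36:37]
i=38 'c': node 9→1 (fail-walked)
i=39 'b': node 1→2
i=40 'b': node 2→6
i=41 'c': node 6→7
i=42 'b': node 7→8
i=43 'a': node 8→9  ** P1@[38:43],P3@[42:43]
i=44 'c': node 9→1 (fail-walked)
i=45 'b': node 1→2
i=46 'c': node 2→3
i=47 'c': node 3→4  ** P2@[46:47]
i=48 'c': node 4→5  ** P0@[44:48],P2@[47:48],P5@[46:48]
i=49 'c': node 5→17 (fail-walked)  ** P2@[48:49],P5@[47:49]
i=50 'a': node 17→13 (fail-walked)
i=51 'c': node 13→1 (fail-walked)
i=52 'c': node 1→10  ** P2@[51:52]
i=53 'b': node 10→2 (fail-walked)
i=54 'a': node 2→12 (fail-walked)  ** P3@[53:54]
i=55 'b': node 12→11 (fail-walked)
i=56 'b': node 11→11 (fail-walked)
i=57 'a': node 11→12  ** P3@[56:57]
i=58 'c': node 12→1 (fail-walked)
i=59 'a': node 1→13 (fail-walked)
i=60 'a': node 13→14
i=61 'c': node 14→15
i=62 'c': node 15→16  ** P2@[61:62],P4@[59:62]
i=63 'b': node 16→2 (fail-walked)
i=64 'a': node 2→12 (fail-walked)  ** P3@[63:64]
i=65 'a': node 12→14 (fail-walked)
i=66 'a': node 14→14 (fail-walked)
i=67 'c': node 14→15
i=68 'c': node 15→16  ** P2@[67:68],P4@[65:68]
i=69 'b': node 16→2 (fail-walked)

Result: [[2,2],[3,2],[3,5],[5,3],[10,2],[11,0],[11,2],[11,5],[16,2],[17,0],[17,2],[17,5],[18,2],[18,5],[19,2],[19,5],[20,2],[20,5],[23,2],[24,0],[24,2],[24,5],[25,2],[25,5],[26,2],[26,5],[27,2],[27,5],[28,2],[28,5],[29,2],[29,5],[32,2],[37,1],[37,3],[43,1],[43,3],[47,2],[48,0],[48,2],[48,5],[49,2],[49,5],[52,2],[54,3],[57,3],[62,2],[62,4],[64,3],[68,2],[68,4]]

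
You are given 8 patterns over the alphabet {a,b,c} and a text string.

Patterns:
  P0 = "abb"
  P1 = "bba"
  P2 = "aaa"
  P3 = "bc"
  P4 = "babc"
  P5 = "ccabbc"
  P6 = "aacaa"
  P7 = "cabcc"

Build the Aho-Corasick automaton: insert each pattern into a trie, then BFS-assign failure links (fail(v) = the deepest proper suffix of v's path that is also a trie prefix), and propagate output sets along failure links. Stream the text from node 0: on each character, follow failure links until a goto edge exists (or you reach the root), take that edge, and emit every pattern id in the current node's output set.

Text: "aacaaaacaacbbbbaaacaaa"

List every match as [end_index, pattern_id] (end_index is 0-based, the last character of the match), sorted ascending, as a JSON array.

Construct AC machine:
Trie nodes:
  n0 'ε': a→1 b→4 c→13
  n1 'a': a→7 b→2
  n2 'ab': b→3
  n3 'abb': ·  [P0 ends]
  n4 'b': a→10 b→5 c→9
  n5 'bb': a→6
  n6 'bba': ·  [P1 ends]
  n7 'aa': a→8 c→19
  n8 'aaa': ·  [P2 ends]
  n9 'bc': ·  [P3 ends]
  n10 'ba': b→11
  n11 'bab': c→12
  n12 'babc': ·  [P4 ends]
  n13 'c': a→22 c→14
  n14 'cc': a→15
  n15 'cca': b→16
  n16 'ccab': b→17
  n17 'ccabb': c→18
  n18 'ccabbc': ·  [P5 ends]
  n19 'aac': a→20
  n20 'aaca': a→21
  n21 'aacaa': ·  [P6 ends]
  n22 'ca': b→23
  n23 'cab': c→24
  n24 'cabc': c→25
  n25 'cabcc': ·  [P7 ends]

Failure links (BFS by depth):
  n1('a'): parent n0 fail=0; on 'a' 0 → fail=0;  out ∅∪∅=∅
  n4('b'): parent n0 fail=0; on 'b' 0 → fail=0;  out ∅∪∅=∅
  n13('c'): parent n0 fail=0; on 'c' 0 → fail=0;  out ∅∪∅=∅
  n2('ab'): parent n1 fail=0; on 'b' 0 → fail=4;  out ∅∪∅=∅
  n5('bb'): parent n4 fail=0; on 'b' 0 → fail=4;  out ∅∪∅=∅
  n7('aa'): parent n1 fail=0; on 'a' 0 → fail=1;  out ∅∪∅=∅
  n9('bc'): parent n4 fail=0; on 'c' 0 → fail=13;  out {3}∪∅={3}
  n10('ba'): parent n4 fail=0; on 'a' 0 → fail=1;  out ∅∪∅=∅
  n14('cc'): parent n13 fail=0; on 'c' 0 → fail=13;  out ∅∪∅=∅
  n22('ca'): parent n13 fail=0; on 'a' 0 → fail=1;  out ∅∪∅=∅
  n3('abb'): parent n2 fail=4; on 'b' 4 → fail=5;  out {0}∪∅={0}
  n6('bba'): parent n5 fail=4; on 'a' 4 → fail=10;  out {1}∪∅={1}
  n8('aaa'): parent n7 fail=1; on 'a' 1 → fail=7;  out {2}∪∅={2}
  n11('bab'): parent n10 fail=1; on 'b' 1 → fail=2;  out ∅∪∅=∅
  n15('cca'): parent n14 fail=13; on 'a' 13 → fail=22;  out ∅∪∅=∅
  n19('aac'): parent n7 fail=1; on 'c' 1→0 → fail=13;  out ∅∪∅=∅
  n23('cab'): parent n22 fail=1; on 'b' 1 → fail=2;  out ∅∪∅=∅
  n12('babc'): parent n11 fail=2; on 'c' 2→4 → fail=9;  out {4}∪{3}={3,4}
  n16('ccab'): parent n15 fail=22; on 'b' 22 → fail=23;  out ∅∪∅=∅
  n20('aaca'): parent n19 fail=13; on 'a' 13 → fail=22;  out ∅∪∅=∅
  n24('cabc'): parent n23 fail=2; on 'c' 2→4 → fail=9;  out ∅∪{3}={3}
  n17('ccabb'): parent n16 fail=23; on 'b' 23→2 → fail=3;  out ∅∪{0}={0}
  n21('aacaa'): parent n20 fail=22; on 'a' 22→1 → fail=7;  out {6}∪∅={6}
  n25('cabcc'): parent n24 fail=9; on 'c' 9→13 → fail=14;  out {7}∪∅={7}
  n18('ccabbc'): parent n17 fail=3; on 'c' 3→5→4 → fail=9;  out {5}∪{3}={3,5}

Run:
pos 0 'a': at 1
pos 1 'a': at 7
pos 2 'c': at 19
pos 3 'a': at 20
pos 4 'a': at 21  → match P6@[0:4]
pos 5 'a': at 8 ·f  → match P2@[3:5]
pos 6 'a': at 8 ·f  → match P2@[4:6]
pos 7 'c': at 19 ·f
pos 8 'a': at 20
pos 9 'a': at 21  → match P6@[5:9]
pos 10 'c': at 19 ·f
pos 11 'b': at 4 ·f
pos 12 'b': at 5
pos 13 'b': at 5 ·f
pos 14 'b': at 5 ·f
pos 15 'a': at 6  → match P1@[13:15]
pos 16 'a': at 7 ·f
pos 17 'a': at 8  → match P2@[15:17]
pos 18 'c': at 19 ·f
pos 19 'a': at 20
pos 20 'a': at 21  → match P6@[16:20]
pos 21 'a': at 8 ·f  → match P2@[19:21]

Result: [[4,6],[5,2],[6,2],[9,6],[15,1],[17,2],[20,6],[21,2]]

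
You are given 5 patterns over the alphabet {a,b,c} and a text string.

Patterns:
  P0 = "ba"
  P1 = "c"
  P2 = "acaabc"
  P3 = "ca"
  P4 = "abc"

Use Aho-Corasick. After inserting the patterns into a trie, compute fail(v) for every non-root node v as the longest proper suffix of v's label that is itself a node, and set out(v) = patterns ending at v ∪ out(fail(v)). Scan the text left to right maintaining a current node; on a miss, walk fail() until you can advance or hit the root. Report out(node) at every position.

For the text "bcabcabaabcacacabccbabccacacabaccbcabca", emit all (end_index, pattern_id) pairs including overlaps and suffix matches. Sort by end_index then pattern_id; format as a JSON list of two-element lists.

Build:
Trie (insert patterns):
  n0 'ε': a→4 b→1 c→3
  n1 'b': a→2
  n2 'ba': ·  [P0 ends]
  n3 'c': a→10  [P1 ends]
  n4 'a': b→11 c→5
  n5 'ac': a→6
  n6 'aca': a→7
  n7 'acaa': b→8
  n8 'acaab': c→9
  n9 'acaabc': ·  [P2 ends]
  n10 'ca': ·  [P3 ends]
  n11 'ab': c→12
  n12 'abc': ·  [P4 ends]

BFS fail/out derivation:
  fail(1) 'b': from fail(0)=0 chase 'b': 0 ⇒ 0;  out=∅∪out(0)=∅
  fail(3) 'c': from fail(0)=0 chase 'c': 0 ⇒ 0;  out={1}∪out(0)={1}
  fail(4) 'a': from fail(0)=0 chase 'a': 0 ⇒ 0;  out=∅∪out(0)=∅
  fail(2) 'ba': from fail(1)=0 chase 'a': 0 ⇒ 4;  out={0}∪out(4)={0}
  fail(5) 'ac': from fail(4)=0 chase 'c': 0 ⇒ 3;  out=∅∪out(3)={1}
  fail(10) 'ca': from fail(3)=0 chase 'a': 0 ⇒ 4;  out={3}∪out(4)={3}
  fail(11) 'ab': from fail(4)=0 chase 'b': 0 ⇒ 1;  out=∅∪out(1)=∅
  fail(6) 'aca': from fail(5)=3 chase 'a': 3 ⇒ 10;  out=∅∪out(10)={3}
  fail(12) 'abc': from fail(11)=1 chase 'c': 1→0 ⇒ 3;  out={4}∪out(3)={1,4}
  fail(7) 'acaa': from fail(6)=10 chase 'a': 10→4→0 ⇒ 4;  out=∅∪out(4)=∅
  fail(8) 'acaab': from fail(7)=4 chase 'b': 4 ⇒ 11;  out=∅∪out(11)=∅
  fail(9) 'acaabc': from fail(8)=11 chase 'c': 11 ⇒ 12;  out={2}∪out(12)={1,2,4}

Scan:
[0] read 'b'  n0⇒n1
[1] read 'c'  n1⇒n3 (via fail)  emit P1@[1:1]
[2] read 'a'  n3⇒n10  emit P3@[1:2]
[3] read 'b'  n10⇒n11 (via fail)
[4] read 'c'  n11⇒n12  emit P1@[4:4],P4@[2:4]
[5] read 'a'  n12⇒n10 (via fail)  emit P3@[4:5]
[6] read 'b'  n10⇒n11 (via fail)
[7] read 'a'  n11⇒n2 (via fail)  emit P0@[6:7]
[8] read 'a'  n2⇒n4 (via fail)
[9] read 'b'  n4⇒n11
[10] read 'c'  n11⇒n12  emit P1@[10:10],P4@[8:10]
[11] read 'a'  n12⇒n10 (via fail)  emit P3@[10:11]
[12] read 'c'  n10⇒n5 (via fail)  emit P1@[12:12]
[13] read 'a'  n5⇒n6  emit P3@[12:13]
[14] read 'c'  n6⇒n5 (via fail)  emit P1@[14:14]
[15] read 'a'  n5⇒n6  emit P3@[14:15]
[16] read 'b'  n6⇒n11 (via fail)
[17] read 'c'  n11⇒n12  emit P1@[17:17],P4@[15:17]
[18] read 'c'  n12⇒n3 (via fail)  emit P1@[18:18]
[19] read 'b'  n3⇒n1 (via fail)
[20] read 'a'  n1⇒n2  emit P0@[19:20]
[21] read 'b'  n2⇒n11 (via fail)
[22] read 'c'  n11⇒n12  emit P1@[22:22],P4@[20:22]
[23] read 'c'  n12⇒n3 (via fail)  emit P1@[23:23]
[24] read 'a'  n3⇒n10  emit P3@[23:24]
[25] read 'c'  n10⇒n5 (via fail)  emit P1@[25:25]
[26] read 'a'  n5⇒n6  emit P3@[25:26]
[27] read 'c'  n6⇒n5 (via fail)  emit P1@[27:27]
[28] read 'a'  n5⇒n6  emit P3@[27:28]
[29] read 'b'  n6⇒n11 (via fail)
[30] read 'a'  n11⇒n2 (via fail)  emit P0@[29:30]
[31] read 'c'  n2⇒n5 (via fail)  emit P1@[31:31]
[32] read 'c'  n5⇒n3 (via fail)  emit P1@[32:32]
[33] read 'b'  n3⇒n1 (via fail)
[34] read 'c'  n1⇒n3 (via fail)  emit P1@[34:34]
[35] read 'a'  n3⇒n10  emit P3@[34:35]
[36] read 'b'  n10⇒n11 (via fail)
[37] read 'c'  n11⇒n12  emit P1@[37:37],P4@[35:37]
[38] read 'a'  n12⇒n10 (via fail)  emit P3@[37:38]

All matches (sorted): [[1,1],[2,3],[4,1],[4,4],[5,3],[7,0],[10,1],[10,4],[11,3],[12,1],[13,3],[14,1],[15,3],[17,1],[17,4],[18,1],[20,0],[22,1],[22,4],[23,1],[24,3],[25,1],[26,3],[27,1],[28,3],[30,0],[31,1],[32,1],[34,1],[35,3],[37,1],[37,4],[38,3]]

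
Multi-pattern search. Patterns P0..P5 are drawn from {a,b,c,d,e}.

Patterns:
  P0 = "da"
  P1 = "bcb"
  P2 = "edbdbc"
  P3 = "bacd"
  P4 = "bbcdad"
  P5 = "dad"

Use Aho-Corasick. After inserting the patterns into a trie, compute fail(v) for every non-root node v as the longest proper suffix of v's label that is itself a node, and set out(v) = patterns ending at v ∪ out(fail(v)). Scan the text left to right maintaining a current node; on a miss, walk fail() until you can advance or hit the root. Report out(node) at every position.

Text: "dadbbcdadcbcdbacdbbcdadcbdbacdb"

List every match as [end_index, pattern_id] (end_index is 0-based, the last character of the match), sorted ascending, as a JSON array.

Build automaton:
Trie (insert patterns):
  0='ε' goto b→3 d→1 e→6
  1='d' goto a→2
  2='da' goto d→20  ←P0
  3='b' goto a→12 b→15 c→4
  4='bc' goto b→5
  5='bcb' goto ·  ←P1
  6='e' goto d→7
  7='ed' goto b→8
  8='edb' goto d→9
  9='edbd' goto b→10
  10='edbdb' goto c→11
  11='edbdbc' goto ·  ←P2
  12='ba' goto c→13
  13='bac' goto d→14
  14='bacd' goto ·  ←P3
  15='bb' goto c→16
  16='bbc' goto d→17
  17='bbcd' goto a→18
  18='bbcda' goto d→19
  19='bbcdad' goto ·  ←P4
  20='dad' goto ·  ←P5

Failure links (BFS by depth):
  fail(1) 'd': from fail(0)=0 chase 'd': 0 ⇒ 0;  out=∅∪out(0)=∅
  fail(3) 'b': from fail(0)=0 chase 'b': 0 ⇒ 0;  out=∅∪out(0)=∅
  fail(6) 'e': from fail(0)=0 chase 'e': 0 ⇒ 0;  out=∅∪out(0)=∅
  fail(2) 'da': from fail(1)=0 chase 'a': 0 ⇒ 0;  out={0}∪out(0)={0}
  fail(4) 'bc': from fail(3)=0 chase 'c': 0 ⇒ 0;  out=∅∪out(0)=∅
  fail(7) 'ed': from fail(6)=0 chase 'd': 0 ⇒ 1;  out=∅∪out(1)=∅
  fail(12) 'ba': from fail(3)=0 chase 'a': 0 ⇒ 0;  out=∅∪out(0)=∅
  fail(15) 'bb': from fail(3)=0 chase 'b': 0 ⇒ 3;  out=∅∪out(3)=∅
  fail(5) 'bcb': from fail(4)=0 chase 'b': 0 ⇒ 3;  out={1}∪out(3)={1}
  fail(8) 'edb': from fail(7)=1 chase 'b': 1→0 ⇒ 3;  out=∅∪out(3)=∅
  fail(13) 'bac': from fail(12)=0 chase 'c': 0 ⇒ 0;  out=∅∪out(0)=∅
  fail(16) 'bbc': from fail(15)=3 chase 'c': 3 ⇒ 4;  out=∅∪out(4)=∅
  fail(20) 'dad': from fail(2)=0 chase 'd': 0 ⇒ 1;  out={5}∪out(1)={5}
  fail(9) 'edbd': from fail(8)=3 chase 'd': 3→0 ⇒ 1;  out=∅∪out(1)=∅
  fail(14) 'bacd': from fail(13)=0 chase 'd': 0 ⇒ 1;  out={3}∪out(1)={3}
  fail(17) 'bbcd': from fail(16)=4 chase 'd': 4→0 ⇒ 1;  out=∅∪out(1)=∅
  fail(10) 'edbdb': from fail(9)=1 chase 'b': 1→0 ⇒ 3;  out=∅∪out(3)=∅
  fail(18) 'bbcda': from fail(17)=1 chase 'a': 1 ⇒ 2;  out=∅∪out(2)={0}
  fail(11) 'edbdbc': from fail(10)=3 chase 'c': 3 ⇒ 4;  out={2}∪out(4)={2}
  fail(19) 'bbcdad': from fail(18)=2 chase 'd': 2 ⇒ 20;  out={4}∪out(20)={4,5}

Run:
pos 0 'd': at 1
pos 1 'a': at 2  → match P0@[0:1]
pos 2 'd': at 20  → match P5@[0:2]
pos 3 'b': at 3 ·f
pos 4 'b': at 15
pos 5 'c': at 16
pos 6 'd': at 17
pos 7 'a': at 18  → match P0@[6:7]
pos 8 'd': at 19  → match P4@[3:8],P5@[6:8]
pos 9 'c': at 0 ·f
pos 10 'b': at 3
pos 11 'c': at 4
pos 12 'd': at 1 ·f
pos 13 'b': at 3 ·f
pos 14 'a': at 12
pos 15 'c': at 13
pos 16 'd': at 14  → match P3@[13:16]
pos 17 'b': at 3 ·f
pos 18 'b': at 15
pos 19 'c': at 16
pos 20 'd': at 17
pos 21 'a': at 18  → match P0@[20:21]
pos 22 'd': at 19  → match P4@[17:22],P5@[20:22]
pos 23 'c': at 0 ·f
pos 24 'b': at 3
pos 25 'd': at 1 ·f
pos 26 'b': at 3 ·f
pos 27 'a': at 12
pos 28 'c': at 13
pos 29 'd': at 14  → match P3@[26:29]
pos 30 'b': at 3 ·f

All matches (sorted): [[1,0],[2,5],[7,0],[8,4],[8,5],[16,3],[21,0],[22,4],[22,5],[29,3]]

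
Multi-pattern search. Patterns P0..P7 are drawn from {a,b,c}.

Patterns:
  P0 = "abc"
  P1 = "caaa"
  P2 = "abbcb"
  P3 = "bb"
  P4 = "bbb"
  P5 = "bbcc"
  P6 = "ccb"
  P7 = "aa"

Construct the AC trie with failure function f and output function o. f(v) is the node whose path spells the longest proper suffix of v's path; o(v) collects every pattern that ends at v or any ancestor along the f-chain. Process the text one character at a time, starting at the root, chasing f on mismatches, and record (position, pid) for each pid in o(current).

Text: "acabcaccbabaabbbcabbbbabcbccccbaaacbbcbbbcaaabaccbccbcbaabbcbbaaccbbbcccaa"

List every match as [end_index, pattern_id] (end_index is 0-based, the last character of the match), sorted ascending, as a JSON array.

Construct AC machine:
Trie (insert patterns):
  n0 'ε': a→1 b→11 c→4
  n1 'a': a→18 b→2
  n2 'ab': b→8 c→3
  n3 'abc': ·  [P0 ends]
  n4 'c': a→5 c→16
  n5 'ca': a→6
  n6 'caa': a→7
  n7 'caaa': ·  [P1 ends]
  n8 'abb': c→9
  n9 'abbc': b→10
  n10 'abbcb': ·  [P2 ends]
  n11 'b': b→12
  n12 'bb': b→13 c→14  [P3 ends]
  n13 'bbb': ·  [P4 ends]
  n14 'bbc': c→15
  n15 'bbcc': ·  [P5 ends]
  n16 'cc': b→17
  n17 'ccb': ·  [P6 ends]
  n18 'aa': ·  [P7 ends]

Failure links (BFS by depth):
  fail(1) 'a': from fail(0)=0 chase 'a': 0 ⇒ 0;  out=∅∪out(0)=∅
  fail(4) 'c': from fail(0)=0 chase 'c': 0 ⇒ 0;  out=∅∪out(0)=∅
  fail(11) 'b': from fail(0)=0 chase 'b': 0 ⇒ 0;  out=∅∪out(0)=∅
  fail(2) 'ab': from fail(1)=0 chase 'b': 0 ⇒ 11;  out=∅∪out(11)=∅
  fail(5) 'ca': from fail(4)=0 chase 'a': 0 ⇒ 1;  out=∅∪out(1)=∅
  fail(12) 'bb': from fail(11)=0 chase 'b': 0 ⇒ 11;  out={3}∪out(11)={3}
  fail(16) 'cc': from fail(4)=0 chase 'c': 0 ⇒ 4;  out=∅∪out(4)=∅
  fail(18) 'aa': from fail(1)=0 chase 'a': 0 ⇒ 1;  out={7}∪out(1)={7}
  fail(3) 'abc': from fail(2)=11 chase 'c': 11→0 ⇒ 4;  out={0}∪out(4)={0}
  fail(6) 'caa': from fail(5)=1 chase 'a': 1 ⇒ 18;  out=∅∪out(18)={7}
  fail(8) 'abb': from fail(2)=11 chase 'b': 11 ⇒ 12;  out=∅∪out(12)={3}
  fail(13) 'bbb': from fail(12)=11 chase 'b': 11 ⇒ 12;  out={4}∪out(12)={3,4}
  fail(14) 'bbc': from fail(12)=11 chase 'c': 11→0 ⇒ 4;  out=∅∪out(4)=∅
  fail(17) 'ccb': from fail(16)=4 chase 'b': 4→0 ⇒ 11;  out={6}∪out(11)={6}
  fail(7) 'caaa': from fail(6)=18 chase 'a': 18→1 ⇒ 18;  out={1}∪out(18)={1,7}
  fail(9) 'abbc': from fail(8)=12 chase 'c': 12 ⇒ 14;  out=∅∪out(14)=∅
  fail(15) 'bbcc': from fail(14)=4 chase 'c': 4 ⇒ 16;  out={5}∪out(16)={5}
  fail(10) 'abbcb': from fail(9)=14 chase 'b': 14→4→0 ⇒ 11;  out={2}∪out(11)={2}

Scan:
i=0 'a': node 0→1
i=1 'c': node 1→4 (fail-walked)
i=2 'a': node 4→5
i=3 'b': node 5→2 (fail-walked)
i=4 'c': node 2→3  → match P0@[2:4]
i=5 'a': node 3→5 (fail-walked)
i=6 'c': node 5→4 (fail-walked)
i=7 'c': node 4→16
i=8 'b': node 16→17  → match P6@[6:8]
i=9 'a': node 17→1 (fail-walked)
i=10 'b': node 1→2
i=11 'a': node 2→1 (fail-walked)
i=12 'a': node 1→18  → match P7@[11:12]
i=13 'b': node 18→2 (fail-walked)
i=14 'b': node 2→8  → match P3@[13:14]
i=15 'b': node 8→13 (fail-walked)  → match P3@[14:15],P4@[13:15]
i=16 'c': node 13→14 (fail-walked)
i=17 'a': node 14→5 (fail-walked)
i=18 'b': node 5→2 (fail-walked)
i=19 'b': node 2→8  → match P3@[18:19]
i=20 'b': node 8→13 (fail-walked)  → match P3@[19:20],P4@[18:20]
i=21 'b': node 13→13 (fail-walked)  → match P3@[20:21],P4@[19:21]
i=22 'a': node 13→1 (fail-walked)
i=23 'b': node 1→2
i=24 'c': node 2→3  → match P0@[22:24]
i=25 'b': node 3→11 (fail-walked)
i=26 'c': node 11→4 (fail-walked)
i=27 'c': node 4→16
i=28 'c': node 16→16 (fail-walked)
i=29 'c': node 16→16 (fail-walked)
i=30 'b': node 16→17  → match P6@[28:30]
i=31 'a': node 17→1 (fail-walked)
i=32 'a': node 1→18  → match P7@[31:32]
i=33 'a': node 18→18 (fail-walked)  → match P7@[32:33]
i=34 'c': node 18→4 (fail-walked)
i=35 'b': node 4→11 (fail-walked)
i=36 'b': node 11→12  → match P3@[35:36]
i=37 'c': node 12→14
i=38 'b': node 14→11 (fail-walked)
i=39 'b': node 11→12  → match P3@[38:39]
i=40 'b': node 12→13  → match P3@[39:40],P4@[38:40]
i=41 'c': node 13→14 (fail-walked)
i=42 'a': node 14→5 (fail-walked)
i=43 'a': node 5→6  → match P7@[42:43]
i=44 'a': node 6→7  → match P1@[41:44],P7@[43:44]
i=45 'b': node 7→2 (fail-walked)
i=46 'a': node 2→1 (fail-walked)
i=47 'c': node 1→4 (fail-walked)
i=48 'c': node 4→16
i=49 'b': node 16→17  → match P6@[47:49]
i=50 'c': node 17→4 (fail-walked)
i=51 'c': node 4→16
i=52 'b': node 16→17  → match P6@[50:52]
i=53 'c': node 17→4 (fail-walked)
i=54 'b': node 4→11 (fail-walked)
i=55 'a': node 11→1 (fail-walked)
i=56 'a': node 1→18  → match P7@[55:56]
i=57 'b': node 18→2 (fail-walked)
i=58 'b': node 2→8  → match P3@[57:58]
i=59 'c': node 8→9
i=60 'b': node 9→10  → match P2@[56:60]
i=61 'b': node 10→12 (fail-walked)  → match P3@[60:61]
i=62 'a': node 12→1 (fail-walked)
i=63 'a': node 1→18  → match P7@[62:63]
i=64 'c': node 18→4 (fail-walked)
i=65 'c': node 4→16
i=66 'b': node 16→17  → match P6@[64:66]
i=67 'b': node 17→12 (fail-walked)  → match P3@[66:67]
i=68 'b': node 12→13  → match P3@[67:68],P4@[66:68]
i=69 'c': node 13→14 (fail-walked)
i=70 'c': node 14→15  → match P5@[67:70]
i=71 'c': node 15→16 (fail-walked)
i=72 'a': node 16→5 (fail-walked)
i=73 'a': node 5→6  → match P7@[72:73]

Result: [[4,0],[8,6],[12,7],[14,3],[15,3],[15,4],[19,3],[20,3],[20,4],[21,3],[21,4],[24,0],[30,6],[32,7],[33,7],[36,3],[39,3],[40,3],[40,4],[43,7],[44,1],[44,7],[49,6],[52,6],[56,7],[58,3],[60,2],[61,3],[63,7],[66,6],[67,3],[68,3],[68,4],[70,5],[73,7]]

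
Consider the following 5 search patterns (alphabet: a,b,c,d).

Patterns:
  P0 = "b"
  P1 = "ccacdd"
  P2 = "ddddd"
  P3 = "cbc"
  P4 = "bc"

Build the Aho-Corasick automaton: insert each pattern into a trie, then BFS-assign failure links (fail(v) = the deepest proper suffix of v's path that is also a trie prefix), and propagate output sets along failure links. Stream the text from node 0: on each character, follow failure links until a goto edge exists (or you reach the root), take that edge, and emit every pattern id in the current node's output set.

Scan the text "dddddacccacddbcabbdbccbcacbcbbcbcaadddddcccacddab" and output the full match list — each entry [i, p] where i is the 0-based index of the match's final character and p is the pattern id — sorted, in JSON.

Build:
Trie nodes:
  0='ε' goto b→1 c→2 d→8
  1='b' goto c→15  ←P0
  2='c' goto b→13 c→3
  3='cc' goto a→4
  4='cca' goto c→5
  5='ccac' goto d→6
  6='ccacd' goto d→7
  7='ccacdd' goto ·  ←P1
  8='d' goto d→9
  9='dd' goto d→10
  10='ddd' goto d→11
  11='dddd' goto d→12
  12='ddddd' goto ·  ←P2
  13='cb' goto c→14
  14='cbc' goto ·  ←P3
  15='bc' goto ·  ←P4

Failure links (BFS by depth):
  fail(1) 'b': from fail(0)=0 chase 'b': 0 ⇒ 0;  out={0}∪out(0)={0}
  fail(2) 'c': from fail(0)=0 chase 'c': 0 ⇒ 0;  out=∅∪out(0)=∅
  fail(8) 'd': from fail(0)=0 chase 'd': 0 ⇒ 0;  out=∅∪out(0)=∅
  fail(3) 'cc': from fail(2)=0 chase 'c': 0 ⇒ 2;  out=∅∪out(2)=∅
  fail(9) 'dd': from fail(8)=0 chase 'd': 0 ⇒ 8;  out=∅∪out(8)=∅
  fail(13) 'cb': from fail(2)=0 chase 'b': 0 ⇒ 1;  out=∅∪out(1)={0}
  fail(15) 'bc': from fail(1)=0 chase 'c': 0 ⇒ 2;  out={4}∪out(2)={4}
  fail(4) 'cca': from fail(3)=2 chase 'a': 2→0 ⇒ 0;  out=∅∪out(0)=∅
  fail(10) 'ddd': from fail(9)=8 chase 'd': 8 ⇒ 9;  out=∅∪out(9)=∅
  fail(14) 'cbc': from fail(13)=1 chase 'c': 1 ⇒ 15;  out={3}∪out(15)={3,4}
  fail(5) 'ccac': from fail(4)=0 chase 'c': 0 ⇒ 2;  out=∅∪out(2)=∅
  fail(11) 'dddd': from fail(10)=9 chase 'd': 9 ⇒ 10;  out=∅∪out(10)=∅
  fail(6) 'ccacd': from fail(5)=2 chase 'd': 2→0 ⇒ 8;  out=∅∪out(8)=∅
  fail(12) 'ddddd': from fail(11)=10 chase 'd': 10 ⇒ 11;  out={2}∪out(11)={2}
  fail(7) 'ccacdd': from fail(6)=8 chase 'd': 8 ⇒ 9;  out={1}∪out(9)={1}

Text stream:
pos 0 'd': at 8
pos 1 'd': at 9
pos 2 'd': at 10
pos 3 'd': at 11
pos 4 'd': at 12  ** P2@[0:4]
pos 5 'a': at 0 ·f
pos 6 'c': at 2
pos 7 'c': at 3
pos 8 'c': at 3 ·f
pos 9 'a': at 4
pos 10 'c': at 5
pos 11 'd': at 6
pos 12 'd': at 7  ** P1@[7:12]
pos 13 'b': at 1 ·f  ** P0@[13:13]
pos 14 'c': at 15  ** P4@[13:14]
pos 15 'a': at 0 ·f
pos 16 'b': at 1  ** P0@[16:16]
pos 17 'b': at 1 ·f  ** P0@[17:17]
pos 18 'd': at 8 ·f
pos 19 'b': at 1 ·f  ** P0@[19:19]
pos 20 'c': at 15  ** P4@[19:20]
pos 21 'c': at 3 ·f
pos 22 'b': at 13 ·f  ** P0@[22:22]
pos 23 'c': at 14  ** P3@[21:23],P4@[22:23]
pos 24 'a': at 0 ·f
pos 25 'c': at 2
pos 26 'b': at 13  ** P0@[26:26]
pos 27 'c': at 14  ** P3@[25:27],P4@[26:27]
pos 28 'b': at 13 ·f  ** P0@[28:28]
pos 29 'b': at 1 ·f  ** P0@[29:29]
pos 30 'c': at 15  ** P4@[29:30]
pos 31 'b': at 13 ·f  ** P0@[31:31]
pos 32 'c': at 14  ** P3@[30:32],P4@[31:32]
pos 33 'a': at 0 ·f
pos 34 'a': at 0
pos 35 'd': at 8
pos 36 'd': at 9
pos 37 'd': at 10
pos 38 'd': at 11
pos 39 'd': at 12  ** P2@[35:39]
pos 40 'c': at 2 ·f
pos 41 'c': at 3
pos 42 'c': at 3 ·f
pos 43 'a': at 4
pos 44 'c': at 5
pos 45 'd': at 6
pos 46 'd': at 7  ** P1@[41:46]
pos 47 'a': at 0 ·f
pos 48 'b': at 1  ** P0@[48:48]

Result: [[4,2],[12,1],[13,0],[14,4],[16,0],[17,0],[19,0],[20,4],[22,0],[23,3],[23,4],[26,0],[27,3],[27,4],[28,0],[29,0],[30,4],[31,0],[32,3],[32,4],[39,2],[46,1],[48,0]]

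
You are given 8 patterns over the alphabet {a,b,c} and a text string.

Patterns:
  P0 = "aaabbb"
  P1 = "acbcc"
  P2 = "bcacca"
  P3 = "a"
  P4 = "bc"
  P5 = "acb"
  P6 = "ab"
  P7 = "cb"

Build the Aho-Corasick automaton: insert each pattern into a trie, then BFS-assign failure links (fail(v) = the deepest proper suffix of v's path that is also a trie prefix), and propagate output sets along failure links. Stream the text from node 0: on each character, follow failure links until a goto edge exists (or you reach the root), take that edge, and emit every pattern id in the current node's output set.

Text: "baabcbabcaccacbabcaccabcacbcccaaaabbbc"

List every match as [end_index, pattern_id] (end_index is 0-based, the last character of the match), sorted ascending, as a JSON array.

Build:
Trie nodes:
  0='ε' goto a→1 b→11 c→18
  1='a' goto a→2 b→17 c→7  [P3 ends]
  2='aa' goto a→3
  3='aaa' goto b→4
  4='aaab' goto b→5
  5='aaabb' goto b→6
  6='aaabbb' goto ·  [P0 ends]
  7='ac' goto b→8
  8='acb' goto c→9  [P5 ends]
  9='acbc' goto c→10
  10='acbcc' goto ·  [P1 ends]
  11='b' goto c→12
  12='bc' goto a→13  [P4 ends]
  13='bca' goto c→14
  14='bcac' goto c→15
  15='bcacc' goto a→16
  16='bcacca' goto ·  [P2 ends]
  17='ab' goto ·  [P6 ends]
  18='c' goto b→19
  19='cb' goto ·  [P7 ends]

Failure links (BFS by depth):
  fail(1) 'a': from fail(0)=0 chase 'a': 0 ⇒ 0;  out={3}∪out(0)={3}
  fail(11) 'b': from fail(0)=0 chase 'b': 0 ⇒ 0;  out=∅∪out(0)=∅
  fail(18) 'c': from fail(0)=0 chase 'c': 0 ⇒ 0;  out=∅∪out(0)=∅
  fail(2) 'aa': from fail(1)=0 chase 'a': 0 ⇒ 1;  out=∅∪out(1)={3}
  fail(7) 'ac': from fail(1)=0 chase 'c': 0 ⇒ 18;  out=∅∪out(18)=∅
  fail(12) 'bc': from fail(11)=0 chase 'c': 0 ⇒ 18;  out={4}∪out(18)={4}
  fail(17) 'ab': from fail(1)=0 chase 'b': 0 ⇒ 11;  out={6}∪out(11)={6}
  fail(19) 'cb': from fail(18)=0 chase 'b': 0 ⇒ 11;  out={7}∪out(11)={7}
  fail(3) 'aaa': from fail(2)=1 chase 'a': 1 ⇒ 2;  out=∅∪out(2)={3}
  fail(8) 'acb': from fail(7)=18 chase 'b': 18 ⇒ 19;  out={5}∪out(19)={5,7}
  fail(13) 'bca': from fail(12)=18 chase 'a': 18→0 ⇒ 1;  out=∅∪out(1)={3}
  fail(4) 'aaab': from fail(3)=2 chase 'b': 2→1 ⇒ 17;  out=∅∪out(17)={6}
  fail(9) 'acbc': from fail(8)=19 chase 'c': 19→11 ⇒ 12;  out=∅∪out(12)={4}
  fail(14) 'bcac': from fail(13)=1 chase 'c': 1 ⇒ 7;  out=∅∪out(7)=∅
  fail(5) 'aaabb': from fail(4)=17 chase 'b': 17→11→0 ⇒ 11;  out=∅∪out(11)=∅
  fail(10) 'acbcc': from fail(9)=12 chase 'c': 12→18→0 ⇒ 18;  out={1}∪out(18)={1}
  fail(15) 'bcacc': from fail(14)=7 chase 'c': 7→18→0 ⇒ 18;  out=∅∪out(18)=∅
  fail(6) 'aaabbb': from fail(5)=11 chase 'b': 11→0 ⇒ 11;  out={0}∪out(11)={0}
  fail(16) 'bcacca': from fail(15)=18 chase 'a': 18→0 ⇒ 1;  out={2}∪out(1)={2,3}

Scan:
pos 0 'b': at 11
pos 1 'a': at 1 (fail-walked)  ** P3@[1:1]
pos 2 'a': at 2  ** P3@[2:2]
pos 3 'b': at 17 (fail-walked)  ** P6@[2:3]
pos 4 'c': at 12 (fail-walked)  ** P4@[3:4]
pos 5 'b': at 19 (fail-walked)  ** P7@[4:5]
pos 6 'a': at 1 (fail-walked)  ** P3@[6:6]
pos 7 'b': at 17  ** P6@[6:7]
pos 8 'c': at 12 (fail-walked)  ** P4@[7:8]
pos 9 'a': at 13  ** P3@[9:9]
pos 10 'c': at 14
pos 11 'c': at 15
pos 12 'a': at 16  ** P2@[7:12],P3@[12:12]
pos 13 'c': at 7 (fail-walked)
pos 14 'b': at 8  ** P5@[12:14],P7@[13:14]
pos 15 'a': at 1 (fail-walked)  ** P3@[15:15]
pos 16 'b': at 17  ** P6@[15:16]
pos 17 'c': at 12 (fail-walked)  ** P4@[16:17]
pos 18 'a': at 13  ** P3@[18:18]
pos 19 'c': at 14
pos 20 'c': at 15
pos 21 'a': at 16  ** P2@[16:21],P3@[21:21]
pos 22 'b': at 17 (fail-walked)  ** P6@[21:22]
pos 23 'c': at 12 (fail-walked)  ** P4@[22:23]
pos 24 'a': at 13  ** P3@[24:24]
pos 25 'c': at 14
pos 26 'b': at 8 (fail-walked)  ** P5@[24:26],P7@[25:26]
pos 27 'c': at 9  ** P4@[26:27]
pos 28 'c': at 10  ** P1@[24:28]
pos 29 'c': at 18 (fail-walked)
pos 30 'a': at 1 (fail-walked)  ** P3@[30:30]
pos 31 'a': at 2  ** P3@[31:31]
pos 32 'a': at 3  ** P3@[32:32]
pos 33 'a': at 3 (fail-walked)  ** P3@[33:33]
pos 34 'b': at 4  ** P6@[33:34]
pos 35 'b': at 5
pos 36 'b': at 6  ** P0@[31:36]
pos 37 'c': at 12 (fail-walked)  ** P4@[36:37]

Matches: [[1,3],[2,3],[3,6],[4,4],[5,7],[6,3],[7,6],[8,4],[9,3],[12,2],[12,3],[14,5],[14,7],[15,3],[16,6],[17,4],[18,3],[21,2],[21,3],[22,6],[23,4],[24,3],[26,5],[26,7],[27,4],[28,1],[30,3],[31,3],[32,3],[33,3],[34,6],[36,0],[37,4]]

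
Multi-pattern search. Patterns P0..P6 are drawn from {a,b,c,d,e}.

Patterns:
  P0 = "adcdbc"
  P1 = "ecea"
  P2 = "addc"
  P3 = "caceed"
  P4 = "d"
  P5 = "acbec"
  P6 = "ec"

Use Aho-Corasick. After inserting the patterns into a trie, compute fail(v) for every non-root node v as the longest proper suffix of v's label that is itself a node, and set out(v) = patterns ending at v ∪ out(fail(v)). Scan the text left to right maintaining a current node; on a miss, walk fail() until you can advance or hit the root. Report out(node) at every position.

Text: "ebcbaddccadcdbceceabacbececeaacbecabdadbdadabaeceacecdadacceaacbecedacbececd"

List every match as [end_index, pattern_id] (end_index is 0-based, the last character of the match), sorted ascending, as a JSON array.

Construct AC machine:
Trie nodes:
  0='ε' goto a→1 c→13 d→19 e→7
  1='a' goto c→20 d→2
  2='ad' goto c→3 d→11
  3='adc' goto d→4
  4='adcd' goto b→5
  5='adcdb' goto c→6
  6='adcdbc' goto ·  [P0 ends]
  7='e' goto c→8
  8='ec' goto e→9  [P6 ends]
  9='ece' goto a→10
  10='ecea' goto ·  [P1 ends]
  11='add' goto c→12
  12='addc' goto ·  [P2 ends]
  13='c' goto a→14
  14='ca' goto c→15
  15='cac' goto e→16
  16='cace' goto e→17
  17='cacee' goto d→18
  18='caceed' goto ·  [P3 ends]
  19='d' goto ·  [P4 ends]
  20='ac' goto b→21
  21='acb' goto e→22
  22='acbe' goto c→23
  23='acbec' goto ·  [P5 ends]

BFS fail/out derivation:
  fail(1) 'a': from fail(0)=0 chase 'a': 0 ⇒ 0;  out=∅∪out(0)=∅
  fail(7) 'e': from fail(0)=0 chase 'e': 0 ⇒ 0;  out=∅∪out(0)=∅
  fail(13) 'c': from fail(0)=0 chase 'c': 0 ⇒ 0;  out=∅∪out(0)=∅
  fail(19) 'd': from fail(0)=0 chase 'd': 0 ⇒ 0;  out={4}∪out(0)={4}
  fail(2) 'ad': from fail(1)=0 chase 'd': 0 ⇒ 19;  out=∅∪out(19)={4}
  fail(8) 'ec': from fail(7)=0 chase 'c': 0 ⇒ 13;  out={6}∪out(13)={6}
  fail(14) 'ca': from fail(13)=0 chase 'a': 0 ⇒ 1;  out=∅∪out(1)=∅
  fail(20) 'ac': from fail(1)=0 chase 'c': 0 ⇒ 13;  out=∅∪out(13)=∅
  fail(3) 'adc': from fail(2)=19 chase 'c': 19→0 ⇒ 13;  out=∅∪out(13)=∅
  fail(9) 'ece': from fail(8)=13 chase 'e': 13→0 ⇒ 7;  out=∅∪out(7)=∅
  fail(11) 'add': from fail(2)=19 chase 'd': 19→0 ⇒ 19;  out=∅∪out(19)={4}
  fail(15) 'cac': from fail(14)=1 chase 'c': 1 ⇒ 20;  out=∅∪out(20)=∅
  fail(21) 'acb': from fail(20)=13 chase 'b': 13→0 ⇒ 0;  out=∅∪out(0)=∅
  fail(4) 'adcd': from fail(3)=13 chase 'd': 13→0 ⇒ 19;  out=∅∪out(19)={4}
  fail(10) 'ecea': from fail(9)=7 chase 'a': 7→0 ⇒ 1;  out={1}∪out(1)={1}
  fail(12) 'addc': from fail(11)=19 chase 'c': 19→0 ⇒ 13;  out={2}∪out(13)={2}
  fail(16) 'cace': from fail(15)=20 chase 'e': 20→13→0 ⇒ 7;  out=∅∪out(7)=∅
  fail(22) 'acbe': from fail(21)=0 chase 'e': 0 ⇒ 7;  out=∅∪out(7)=∅
  fail(5) 'adcdb': from fail(4)=19 chase 'b': 19→0 ⇒ 0;  out=∅∪out(0)=∅
  fail(17) 'cacee': from fail(16)=7 chase 'e': 7→0 ⇒ 7;  out=∅∪out(7)=∅
  fail(23) 'acbec': from fail(22)=7 chase 'c': 7 ⇒ 8;  out={5}∪out(8)={5,6}
  fail(6) 'adcdbc': from fail(5)=0 chase 'c': 0 ⇒ 13;  out={0}∪out(13)={0}
  fail(18) 'caceed': from fail(17)=7 chase 'd': 7→0 ⇒ 19;  out={3}∪out(19)={3,4}

Run:
i=0 'e': node 0→7
i=1 'b': node 7→0 ·f
i=2 'c': node 0→13
i=3 'b': node 13→0 ·f
i=4 'a': node 0→1
i=5 'd': node 1→2  → match P4@[5:5]
i=6 'd': node 2→11  → match P4@[6:6]
i=7 'c': node 11→12  → match P2@[4:7]
i=8 'c': node 12→13 ·f
i=9 'a': node 13→14
i=10 'd': node 14→2 ·f  → match P4@[10:10]
i=11 'c': node 2→3
i=12 'd': node 3→4  → match P4@[12:12]
i=13 'b': node 4→5
i=14 'c': node 5→6  → match P0@[9:14]
i=15 'e': node 6→7 ·f
i=16 'c': node 7→8  → match P6@[15:16]
i=17 'e': node 8→9
i=18 'a': node 9→10  → match P1@[15:18]
i=19 'b': node 10→0 ·f
i=20 'a': node 0→1
i=21 'c': node 1→20
i=22 'b': node 20→21
i=23 'e': node 21→22
i=24 'c': node 22→23  → match P5@[20:24],P6@[23:24]
i=25 'e': node 23→9 ·f
i=26 'c': node 9→8 ·f  → match P6@[25:26]
i=27 'e': node 8→9
i=28 'a': node 9→10  → match P1@[25:28]
i=29 'a': node 10→1 ·f
i=30 'c': node 1→20
i=31 'b': node 20→21
i=32 'e': node 21→22
i=33 'c': node 22→23  → match P5@[29:33],P6@[32:33]
i=34 'a': node 23→14 ·f
i=35 'b': node 14→0 ·f
i=36 'd': node 0→19  → match P4@[36:36]
i=37 'a': node 19→1 ·f
i=38 'd': node 1→2  → match P4@[38:38]
i=39 'b': node 2→0 ·f
i=40 'd': node 0→19  → match P4@[40:40]
i=41 'a': node 19→1 ·f
i=42 'd': node 1→2  → match P4@[42:42]
i=43 'a': node 2→1 ·f
i=44 'b': node 1→0 ·f
i=45 'a': node 0→1
i=46 'e': node 1→7 ·f
i=47 'c': node 7→8  → match P6@[46:47]
i=48 'e': node 8→9
i=49 'a': node 9→10  → match P1@[46:49]
i=50 'c': node 10→20 ·f
i=51 'e': node 20→7 ·f
i=52 'c': node 7→8  → match P6@[51:52]
i=53 'd': node 8→19 ·f  → match P4@[53:53]
i=54 'a': node 19→1 ·f
i=55 'd': node 1→2  → match P4@[55:55]
i=56 'a': node 2→1 ·f
i=57 'c': node 1→20
i=58 'c': node 20→13 ·f
i=59 'e': node 13→7 ·f
i=60 'a': node 7→1 ·f
i=61 'a': node 1→1 ·f
i=62 'c': node 1→20
i=63 'b': node 20→21
i=64 'e': node 21→22
i=65 'c': node 22→23  → match P5@[61:65],P6@[64:65]
i=66 'e': node 23→9 ·f
i=67 'd': node 9→19 ·f  → match P4@[67:67]
i=68 'a': node 19→1 ·f
i=69 'c': node 1→20
i=70 'b': node 20→21
i=71 'e': node 21→22
i=72 'c': node 22→23  → match P5@[68:72],P6@[71:72]
i=73 'e': node 23→9 ·f
i=74 'c': node 9→8 ·f  → match P6@[73:74]
i=75 'd': node 8→19 ·f  → match P4@[75:75]

Result: [[5,4],[6,4],[7,2],[10,4],[12,4],[14,0],[16,6],[18,1],[24,5],[24,6],[26,6],[28,1],[33,5],[33,6],[36,4],[38,4],[40,4],[42,4],[47,6],[49,1],[52,6],[53,4],[55,4],[65,5],[65,6],[67,4],[72,5],[72,6],[74,6],[75,4]]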